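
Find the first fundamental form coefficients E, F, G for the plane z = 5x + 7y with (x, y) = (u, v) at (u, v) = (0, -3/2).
E = 26;  F = 35;  G = 50

Partials: r_u = (1, 0, 5), r_v = (0, 1, 7). As functions of (u, v):
  E = r_u · r_u = 26,
  F = r_u · r_v = 35,
  G = r_v · r_v = 50.
Evaluating at (u, v) = (0, -3/2): E = 26, F = 35, G = 50.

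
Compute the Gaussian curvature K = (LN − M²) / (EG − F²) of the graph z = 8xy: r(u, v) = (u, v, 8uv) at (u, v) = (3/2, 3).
K = -64/519841

Coefficients of the first fundamental form: E = 64*v^2 + 1, F = 64*u*v, G = 64*u^2 + 1.
Coefficients of the second fundamental form: L = 0, M = 8/sqrt(64*u^2 + 64*v^2 + 1), N = 0.
Assemble K = (LN − M²)/(EG − F²) = -64/(4096*u^4 + 8192*u^2*v^2 + 128*u^2 + 4096*v^4 + 128*v^2 + 1). At (u, v) = (3/2, 3): K = -64/519841.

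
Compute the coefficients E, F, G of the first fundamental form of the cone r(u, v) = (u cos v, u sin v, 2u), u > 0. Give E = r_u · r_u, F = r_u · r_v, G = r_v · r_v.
E = 5;  F = 0;  G = u^2

Compute partials: r_u = (cos(v), sin(v), 2), r_v = (-u*sin(v), u*cos(v), 0). Then
  E = r_u · r_u = 5,
  F = r_u · r_v = 0,
  G = r_v · r_v = u^2.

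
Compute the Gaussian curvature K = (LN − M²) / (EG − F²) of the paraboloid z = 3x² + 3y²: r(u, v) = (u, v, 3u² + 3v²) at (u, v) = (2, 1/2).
K = 9/5929

Coefficients of the first fundamental form: E = 36*u^2 + 1, F = 36*u*v, G = 36*v^2 + 1.
Coefficients of the second fundamental form: L = 6/sqrt(36*u^2 + 36*v^2 + 1), M = 0, N = 6/sqrt(36*u^2 + 36*v^2 + 1).
Assemble K = (LN − M²)/(EG − F²) = 36/(1296*u^4 + 2592*u^2*v^2 + 72*u^2 + 1296*v^4 + 72*v^2 + 1). At (u, v) = (2, 1/2): K = 9/5929.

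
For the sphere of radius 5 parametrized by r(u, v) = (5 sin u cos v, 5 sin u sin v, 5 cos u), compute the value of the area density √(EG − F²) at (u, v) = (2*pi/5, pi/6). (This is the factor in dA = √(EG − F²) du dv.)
√(EG − F²)|_{(2*pi/5, pi/6)} = 25*sqrt(2*sqrt(5) + 10)/4

E = 25, F = 0, G = 25*sin(u)^2, so EG − F² = 625*sin(u)^2. Taking the positive square root: √(EG − F²) = 25*Abs(sin(u)). At (u, v) = (2*pi/5, pi/6): 25*sqrt(2*sqrt(5) + 10)/4.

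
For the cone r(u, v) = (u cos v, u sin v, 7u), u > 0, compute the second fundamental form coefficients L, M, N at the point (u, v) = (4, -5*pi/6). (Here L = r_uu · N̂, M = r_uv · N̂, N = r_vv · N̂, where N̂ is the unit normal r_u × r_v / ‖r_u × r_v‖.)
L = 0;  M = 0;  N = 14*sqrt(2)/5

Compute the unit normal N̂(u, v) = (-7*sqrt(2)*u*cos(v)/(10*Abs(u)), -7*sqrt(2)*u*sin(v)/(10*Abs(u)), sqrt(2)*u/(10*Abs(u))), and the second partials r_uu, r_uv, r_vv. Take dot products:
  L(u, v) = r_uu · N̂ = 0,
  M(u, v) = r_uv · N̂ = 0,
  N(u, v) = r_vv · N̂ = 7*sqrt(2)*u^2/(10*Abs(u)).
Evaluating at (u, v) = (4, -5*pi/6):
  L = 0, M = 0, N = 14*sqrt(2)/5.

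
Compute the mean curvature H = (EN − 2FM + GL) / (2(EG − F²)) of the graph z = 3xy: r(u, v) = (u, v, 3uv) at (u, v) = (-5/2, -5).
H = -2700*sqrt(1129)/1274641

With E = 9*v^2 + 1, F = 9*u*v, G = 9*u^2 + 1, L = 0, M = 3/sqrt(9*u^2 + 9*v^2 + 1), N = 0, assemble
  H = (EN − 2FM + GL) / (2(EG − F²)) = -27*u*v/(9*u^2 + 9*v^2 + 1)^(3/2).
At (u, v) = (-5/2, -5): H = -2700*sqrt(1129)/1274641.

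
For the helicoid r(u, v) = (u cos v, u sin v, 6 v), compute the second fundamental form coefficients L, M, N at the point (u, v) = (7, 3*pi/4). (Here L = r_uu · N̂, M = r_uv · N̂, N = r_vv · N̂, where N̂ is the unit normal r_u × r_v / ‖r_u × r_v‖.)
L = 0;  M = -6*sqrt(85)/85;  N = 0

Compute the unit normal N̂(u, v) = (6*sin(v)/sqrt(u^2 + 36), -6*cos(v)/sqrt(u^2 + 36), u/sqrt(u^2 + 36)), and the second partials r_uu, r_uv, r_vv. Take dot products:
  L(u, v) = r_uu · N̂ = 0,
  M(u, v) = r_uv · N̂ = -6/sqrt(u^2 + 36),
  N(u, v) = r_vv · N̂ = 0.
Evaluating at (u, v) = (7, 3*pi/4):
  L = 0, M = -6*sqrt(85)/85, N = 0.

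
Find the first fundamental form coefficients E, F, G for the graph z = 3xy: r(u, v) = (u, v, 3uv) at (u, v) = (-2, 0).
E = 1;  F = 0;  G = 37

Partials: r_u = (1, 0, 3*v), r_v = (0, 1, 3*u). As functions of (u, v):
  E = r_u · r_u = 9*v^2 + 1,
  F = r_u · r_v = 9*u*v,
  G = r_v · r_v = 9*u^2 + 1.
Evaluating at (u, v) = (-2, 0): E = 1, F = 0, G = 37.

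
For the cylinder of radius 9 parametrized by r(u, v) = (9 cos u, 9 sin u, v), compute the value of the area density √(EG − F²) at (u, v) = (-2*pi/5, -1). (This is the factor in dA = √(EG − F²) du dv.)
√(EG − F²)|_{(-2*pi/5, -1)} = 9

E = 81, F = 0, G = 1, so EG − F² = 81. Taking the positive square root: √(EG − F²) = 9. At (u, v) = (-2*pi/5, -1): 9.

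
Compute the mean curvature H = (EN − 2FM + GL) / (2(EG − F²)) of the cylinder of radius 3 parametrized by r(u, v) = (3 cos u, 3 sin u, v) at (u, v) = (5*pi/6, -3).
H = -1/6

With E = 9, F = 0, G = 1, L = -3, M = 0, N = 0, assemble
  H = (EN − 2FM + GL) / (2(EG − F²)) = -1/6.
At (u, v) = (5*pi/6, -3): H = -1/6.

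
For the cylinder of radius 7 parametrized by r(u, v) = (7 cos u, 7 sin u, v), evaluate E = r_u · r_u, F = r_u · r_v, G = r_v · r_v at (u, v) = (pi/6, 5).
E = 49;  F = 0;  G = 1

Partials: r_u = (-7*sin(u), 7*cos(u), 0), r_v = (0, 0, 1). As functions of (u, v):
  E = r_u · r_u = 49,
  F = r_u · r_v = 0,
  G = r_v · r_v = 1.
Evaluating at (u, v) = (pi/6, 5): E = 49, F = 0, G = 1.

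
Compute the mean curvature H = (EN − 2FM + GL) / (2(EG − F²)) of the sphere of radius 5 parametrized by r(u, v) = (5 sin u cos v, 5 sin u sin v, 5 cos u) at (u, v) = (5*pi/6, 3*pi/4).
H = -1/5

With E = 25, F = 0, G = 25*sin(u)^2, L = -5*sin(u)/Abs(sin(u)), M = 0, N = -5*sin(u)^3/Abs(sin(u)), assemble
  H = (EN − 2FM + GL) / (2(EG − F²)) = -sin(u)/(5*Abs(sin(u))).
At (u, v) = (5*pi/6, 3*pi/4): H = -1/5.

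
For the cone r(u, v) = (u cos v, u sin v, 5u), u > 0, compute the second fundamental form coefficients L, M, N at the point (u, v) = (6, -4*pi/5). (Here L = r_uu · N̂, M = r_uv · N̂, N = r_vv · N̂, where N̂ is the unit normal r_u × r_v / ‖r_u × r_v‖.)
L = 0;  M = 0;  N = 15*sqrt(26)/13

Compute the unit normal N̂(u, v) = (-5*sqrt(26)*u*cos(v)/(26*Abs(u)), -5*sqrt(26)*u*sin(v)/(26*Abs(u)), sqrt(26)*u/(26*Abs(u))), and the second partials r_uu, r_uv, r_vv. Take dot products:
  L(u, v) = r_uu · N̂ = 0,
  M(u, v) = r_uv · N̂ = 0,
  N(u, v) = r_vv · N̂ = 5*sqrt(26)*u^2/(26*Abs(u)).
Evaluating at (u, v) = (6, -4*pi/5):
  L = 0, M = 0, N = 15*sqrt(26)/13.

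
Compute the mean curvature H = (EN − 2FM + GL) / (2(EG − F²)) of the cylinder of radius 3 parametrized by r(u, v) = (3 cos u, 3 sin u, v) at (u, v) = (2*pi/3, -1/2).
H = -1/6

With E = 9, F = 0, G = 1, L = -3, M = 0, N = 0, assemble
  H = (EN − 2FM + GL) / (2(EG − F²)) = -1/6.
At (u, v) = (2*pi/3, -1/2): H = -1/6.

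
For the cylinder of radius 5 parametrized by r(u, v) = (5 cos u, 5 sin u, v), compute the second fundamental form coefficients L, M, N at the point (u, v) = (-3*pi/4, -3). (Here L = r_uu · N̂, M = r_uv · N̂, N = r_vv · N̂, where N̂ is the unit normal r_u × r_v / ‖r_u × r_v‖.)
L = -5;  M = 0;  N = 0

Compute the unit normal N̂(u, v) = (cos(u), sin(u), 0), and the second partials r_uu, r_uv, r_vv. Take dot products:
  L(u, v) = r_uu · N̂ = -5,
  M(u, v) = r_uv · N̂ = 0,
  N(u, v) = r_vv · N̂ = 0.
Evaluating at (u, v) = (-3*pi/4, -3):
  L = -5, M = 0, N = 0.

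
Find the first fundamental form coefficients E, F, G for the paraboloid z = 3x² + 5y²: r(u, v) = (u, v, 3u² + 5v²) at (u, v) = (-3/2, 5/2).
E = 82;  F = -225;  G = 626

Partials: r_u = (1, 0, 6*u), r_v = (0, 1, 10*v). As functions of (u, v):
  E = r_u · r_u = 36*u^2 + 1,
  F = r_u · r_v = 60*u*v,
  G = r_v · r_v = 100*v^2 + 1.
Evaluating at (u, v) = (-3/2, 5/2): E = 82, F = -225, G = 626.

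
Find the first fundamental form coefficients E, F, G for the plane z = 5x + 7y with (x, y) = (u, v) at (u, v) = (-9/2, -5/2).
E = 26;  F = 35;  G = 50

Partials: r_u = (1, 0, 5), r_v = (0, 1, 7). As functions of (u, v):
  E = r_u · r_u = 26,
  F = r_u · r_v = 35,
  G = r_v · r_v = 50.
Evaluating at (u, v) = (-9/2, -5/2): E = 26, F = 35, G = 50.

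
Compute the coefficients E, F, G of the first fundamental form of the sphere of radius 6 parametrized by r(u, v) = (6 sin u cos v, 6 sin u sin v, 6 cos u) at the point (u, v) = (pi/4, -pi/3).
E = 36;  F = 0;  G = 18

Partials: r_u = (6*cos(u)*cos(v), 6*sin(v)*cos(u), -6*sin(u)), r_v = (-6*sin(u)*sin(v), 6*sin(u)*cos(v), 0). As functions of (u, v):
  E = r_u · r_u = 36,
  F = r_u · r_v = 0,
  G = r_v · r_v = 36*sin(u)^2.
Evaluating at (u, v) = (pi/4, -pi/3): E = 36, F = 0, G = 18.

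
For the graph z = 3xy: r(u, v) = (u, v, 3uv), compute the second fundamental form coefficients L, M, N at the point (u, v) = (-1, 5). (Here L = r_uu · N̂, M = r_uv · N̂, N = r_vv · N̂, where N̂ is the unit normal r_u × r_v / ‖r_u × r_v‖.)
L = 0;  M = 3*sqrt(235)/235;  N = 0

Compute the unit normal N̂(u, v) = (-3*v/sqrt(9*u^2 + 9*v^2 + 1), -3*u/sqrt(9*u^2 + 9*v^2 + 1), 1/sqrt(9*u^2 + 9*v^2 + 1)), and the second partials r_uu, r_uv, r_vv. Take dot products:
  L(u, v) = r_uu · N̂ = 0,
  M(u, v) = r_uv · N̂ = 3/sqrt(9*u^2 + 9*v^2 + 1),
  N(u, v) = r_vv · N̂ = 0.
Evaluating at (u, v) = (-1, 5):
  L = 0, M = 3*sqrt(235)/235, N = 0.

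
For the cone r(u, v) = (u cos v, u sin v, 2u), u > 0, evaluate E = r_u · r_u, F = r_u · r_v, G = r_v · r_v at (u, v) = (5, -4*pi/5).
E = 5;  F = 0;  G = 25

Partials: r_u = (cos(v), sin(v), 2), r_v = (-u*sin(v), u*cos(v), 0). As functions of (u, v):
  E = r_u · r_u = 5,
  F = r_u · r_v = 0,
  G = r_v · r_v = u^2.
Evaluating at (u, v) = (5, -4*pi/5): E = 5, F = 0, G = 25.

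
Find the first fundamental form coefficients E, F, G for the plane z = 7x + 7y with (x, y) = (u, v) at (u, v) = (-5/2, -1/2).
E = 50;  F = 49;  G = 50

Partials: r_u = (1, 0, 7), r_v = (0, 1, 7). As functions of (u, v):
  E = r_u · r_u = 50,
  F = r_u · r_v = 49,
  G = r_v · r_v = 50.
Evaluating at (u, v) = (-5/2, -1/2): E = 50, F = 49, G = 50.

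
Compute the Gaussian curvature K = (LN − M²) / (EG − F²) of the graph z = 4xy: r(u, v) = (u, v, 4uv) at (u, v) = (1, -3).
K = -16/25921

Coefficients of the first fundamental form: E = 16*v^2 + 1, F = 16*u*v, G = 16*u^2 + 1.
Coefficients of the second fundamental form: L = 0, M = 4/sqrt(16*u^2 + 16*v^2 + 1), N = 0.
Assemble K = (LN − M²)/(EG − F²) = -16/(256*u^4 + 512*u^2*v^2 + 32*u^2 + 256*v^4 + 32*v^2 + 1). At (u, v) = (1, -3): K = -16/25921.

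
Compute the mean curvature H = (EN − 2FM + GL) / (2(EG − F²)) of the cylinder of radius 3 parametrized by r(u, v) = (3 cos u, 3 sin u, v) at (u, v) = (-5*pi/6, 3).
H = -1/6

With E = 9, F = 0, G = 1, L = -3, M = 0, N = 0, assemble
  H = (EN − 2FM + GL) / (2(EG − F²)) = -1/6.
At (u, v) = (-5*pi/6, 3): H = -1/6.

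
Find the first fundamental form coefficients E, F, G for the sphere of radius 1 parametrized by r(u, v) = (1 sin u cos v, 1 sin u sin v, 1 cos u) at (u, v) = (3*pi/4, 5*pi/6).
E = 1;  F = 0;  G = 1/2

Partials: r_u = (cos(u)*cos(v), sin(v)*cos(u), -sin(u)), r_v = (-sin(u)*sin(v), sin(u)*cos(v), 0). As functions of (u, v):
  E = r_u · r_u = 1,
  F = r_u · r_v = 0,
  G = r_v · r_v = sin(u)^2.
Evaluating at (u, v) = (3*pi/4, 5*pi/6): E = 1, F = 0, G = 1/2.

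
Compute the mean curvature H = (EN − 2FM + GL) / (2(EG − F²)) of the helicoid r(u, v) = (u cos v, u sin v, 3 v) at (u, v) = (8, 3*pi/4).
H = 0

With E = 1, F = 0, G = u^2 + 9, L = 0, M = -3/sqrt(u^2 + 9), N = 0, assemble
  H = (EN − 2FM + GL) / (2(EG − F²)) = 0.
At (u, v) = (8, 3*pi/4): H = 0.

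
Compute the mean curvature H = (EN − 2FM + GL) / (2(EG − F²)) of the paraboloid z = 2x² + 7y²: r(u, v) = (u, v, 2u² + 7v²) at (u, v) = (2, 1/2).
H = 185*sqrt(114)/4332

With E = 16*u^2 + 1, F = 56*u*v, G = 196*v^2 + 1, L = 4/sqrt(16*u^2 + 196*v^2 + 1), M = 0, N = 14/sqrt(16*u^2 + 196*v^2 + 1), assemble
  H = (EN − 2FM + GL) / (2(EG − F²)) = (112*u^2 + 392*v^2 + 9)/(16*u^2 + 196*v^2 + 1)^(3/2).
At (u, v) = (2, 1/2): H = 185*sqrt(114)/4332.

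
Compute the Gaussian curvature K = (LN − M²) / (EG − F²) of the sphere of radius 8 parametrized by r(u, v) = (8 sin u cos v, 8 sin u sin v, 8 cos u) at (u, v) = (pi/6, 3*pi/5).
K = 1/64

Coefficients of the first fundamental form: E = 64, F = 0, G = 64*sin(u)^2.
Coefficients of the second fundamental form: L = -8*sin(u)/Abs(sin(u)), M = 0, N = -8*sin(u)^3/Abs(sin(u)).
Assemble K = (LN − M²)/(EG − F²) = 1/64. At (u, v) = (pi/6, 3*pi/5): K = 1/64.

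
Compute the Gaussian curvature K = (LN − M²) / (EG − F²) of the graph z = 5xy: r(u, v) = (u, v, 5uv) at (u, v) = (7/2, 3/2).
K = -100/528529

Coefficients of the first fundamental form: E = 25*v^2 + 1, F = 25*u*v, G = 25*u^2 + 1.
Coefficients of the second fundamental form: L = 0, M = 5/sqrt(25*u^2 + 25*v^2 + 1), N = 0.
Assemble K = (LN − M²)/(EG − F²) = -25/(625*u^4 + 1250*u^2*v^2 + 50*u^2 + 625*v^4 + 50*v^2 + 1). At (u, v) = (7/2, 3/2): K = -100/528529.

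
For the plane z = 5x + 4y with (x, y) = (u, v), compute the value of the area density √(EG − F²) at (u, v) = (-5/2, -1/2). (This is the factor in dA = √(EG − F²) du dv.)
√(EG − F²)|_{(-5/2, -1/2)} = sqrt(42)

E = 26, F = 20, G = 17, so EG − F² = 42. Taking the positive square root: √(EG − F²) = sqrt(42). At (u, v) = (-5/2, -1/2): sqrt(42).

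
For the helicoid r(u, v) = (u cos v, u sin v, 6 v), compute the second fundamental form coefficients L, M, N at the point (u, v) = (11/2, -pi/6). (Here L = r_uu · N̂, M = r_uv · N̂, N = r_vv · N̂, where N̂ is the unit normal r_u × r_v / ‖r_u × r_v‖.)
L = 0;  M = -12*sqrt(265)/265;  N = 0

Compute the unit normal N̂(u, v) = (6*sin(v)/sqrt(u^2 + 36), -6*cos(v)/sqrt(u^2 + 36), u/sqrt(u^2 + 36)), and the second partials r_uu, r_uv, r_vv. Take dot products:
  L(u, v) = r_uu · N̂ = 0,
  M(u, v) = r_uv · N̂ = -6/sqrt(u^2 + 36),
  N(u, v) = r_vv · N̂ = 0.
Evaluating at (u, v) = (11/2, -pi/6):
  L = 0, M = -12*sqrt(265)/265, N = 0.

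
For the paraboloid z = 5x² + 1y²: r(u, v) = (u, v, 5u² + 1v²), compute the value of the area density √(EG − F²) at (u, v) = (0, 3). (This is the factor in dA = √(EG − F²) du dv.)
√(EG − F²)|_{(0, 3)} = sqrt(37)

E = 100*u^2 + 1, F = 20*u*v, G = 4*v^2 + 1, so EG − F² = 100*u^2 + 4*v^2 + 1. Taking the positive square root: √(EG − F²) = sqrt(100*u^2 + 4*v^2 + 1). At (u, v) = (0, 3): sqrt(37).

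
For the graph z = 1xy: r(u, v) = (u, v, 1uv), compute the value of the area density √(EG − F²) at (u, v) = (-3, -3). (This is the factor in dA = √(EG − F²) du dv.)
√(EG − F²)|_{(-3, -3)} = sqrt(19)

E = v^2 + 1, F = u*v, G = u^2 + 1, so EG − F² = u^2 + v^2 + 1. Taking the positive square root: √(EG − F²) = sqrt(u^2 + v^2 + 1). At (u, v) = (-3, -3): sqrt(19).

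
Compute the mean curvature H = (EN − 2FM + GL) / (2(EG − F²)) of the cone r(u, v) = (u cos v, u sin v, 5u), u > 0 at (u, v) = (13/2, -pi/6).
H = 5*sqrt(26)/338

With E = 26, F = 0, G = u^2, L = 0, M = 0, N = 5*sqrt(26)*u^2/(26*Abs(u)), assemble
  H = (EN − 2FM + GL) / (2(EG − F²)) = 5*sqrt(26)/(52*Abs(u)).
At (u, v) = (13/2, -pi/6): H = 5*sqrt(26)/338.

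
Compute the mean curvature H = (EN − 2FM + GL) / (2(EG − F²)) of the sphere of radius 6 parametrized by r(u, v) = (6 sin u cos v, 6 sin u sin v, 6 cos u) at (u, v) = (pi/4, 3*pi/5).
H = -1/6

With E = 36, F = 0, G = 36*sin(u)^2, L = -6*sin(u)/Abs(sin(u)), M = 0, N = -6*sin(u)^3/Abs(sin(u)), assemble
  H = (EN − 2FM + GL) / (2(EG − F²)) = -sin(u)/(6*Abs(sin(u))).
At (u, v) = (pi/4, 3*pi/5): H = -1/6.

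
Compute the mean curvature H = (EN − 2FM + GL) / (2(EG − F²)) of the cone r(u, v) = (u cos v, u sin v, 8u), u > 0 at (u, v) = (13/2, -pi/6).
H = 8*sqrt(65)/845

With E = 65, F = 0, G = u^2, L = 0, M = 0, N = 8*sqrt(65)*u^2/(65*Abs(u)), assemble
  H = (EN − 2FM + GL) / (2(EG − F²)) = 4*sqrt(65)/(65*Abs(u)).
At (u, v) = (13/2, -pi/6): H = 8*sqrt(65)/845.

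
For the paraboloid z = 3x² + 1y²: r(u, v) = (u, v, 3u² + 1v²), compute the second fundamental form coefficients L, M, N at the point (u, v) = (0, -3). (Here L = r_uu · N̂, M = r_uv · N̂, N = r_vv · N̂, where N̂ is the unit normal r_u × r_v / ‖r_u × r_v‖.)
L = 6*sqrt(37)/37;  M = 0;  N = 2*sqrt(37)/37

Compute the unit normal N̂(u, v) = (-6*u/sqrt(36*u^2 + 4*v^2 + 1), -2*v/sqrt(36*u^2 + 4*v^2 + 1), 1/sqrt(36*u^2 + 4*v^2 + 1)), and the second partials r_uu, r_uv, r_vv. Take dot products:
  L(u, v) = r_uu · N̂ = 6/sqrt(36*u^2 + 4*v^2 + 1),
  M(u, v) = r_uv · N̂ = 0,
  N(u, v) = r_vv · N̂ = 2/sqrt(36*u^2 + 4*v^2 + 1).
Evaluating at (u, v) = (0, -3):
  L = 6*sqrt(37)/37, M = 0, N = 2*sqrt(37)/37.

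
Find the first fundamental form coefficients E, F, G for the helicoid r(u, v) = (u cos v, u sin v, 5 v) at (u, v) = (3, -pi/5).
E = 1;  F = 0;  G = 34

Partials: r_u = (cos(v), sin(v), 0), r_v = (-u*sin(v), u*cos(v), 5). As functions of (u, v):
  E = r_u · r_u = 1,
  F = r_u · r_v = 0,
  G = r_v · r_v = u^2 + 25.
Evaluating at (u, v) = (3, -pi/5): E = 1, F = 0, G = 34.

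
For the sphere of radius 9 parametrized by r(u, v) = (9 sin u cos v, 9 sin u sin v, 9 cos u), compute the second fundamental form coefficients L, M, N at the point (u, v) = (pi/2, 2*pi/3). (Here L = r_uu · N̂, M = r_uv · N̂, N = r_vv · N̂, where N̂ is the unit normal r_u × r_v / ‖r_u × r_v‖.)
L = -9;  M = 0;  N = -9

Compute the unit normal N̂(u, v) = (sin(u)^2*cos(v)/Abs(sin(u)), sin(u)^2*sin(v)/Abs(sin(u)), sin(2*u)/(2*Abs(sin(u)))), and the second partials r_uu, r_uv, r_vv. Take dot products:
  L(u, v) = r_uu · N̂ = -9*sin(u)/Abs(sin(u)),
  M(u, v) = r_uv · N̂ = 0,
  N(u, v) = r_vv · N̂ = -9*sin(u)^3/Abs(sin(u)).
Evaluating at (u, v) = (pi/2, 2*pi/3):
  L = -9, M = 0, N = -9.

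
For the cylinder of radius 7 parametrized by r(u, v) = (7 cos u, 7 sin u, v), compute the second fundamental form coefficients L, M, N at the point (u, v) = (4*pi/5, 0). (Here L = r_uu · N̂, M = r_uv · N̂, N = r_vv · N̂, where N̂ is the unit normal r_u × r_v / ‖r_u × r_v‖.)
L = -7;  M = 0;  N = 0

Compute the unit normal N̂(u, v) = (cos(u), sin(u), 0), and the second partials r_uu, r_uv, r_vv. Take dot products:
  L(u, v) = r_uu · N̂ = -7,
  M(u, v) = r_uv · N̂ = 0,
  N(u, v) = r_vv · N̂ = 0.
Evaluating at (u, v) = (4*pi/5, 0):
  L = -7, M = 0, N = 0.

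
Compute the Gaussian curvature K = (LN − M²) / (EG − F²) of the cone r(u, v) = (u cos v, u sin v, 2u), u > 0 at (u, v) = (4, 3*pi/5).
K = 0

Coefficients of the first fundamental form: E = 5, F = 0, G = u^2.
Coefficients of the second fundamental form: L = 0, M = 0, N = 2*sqrt(5)*u^2/(5*Abs(u)).
Assemble K = (LN − M²)/(EG − F²) = 0. At (u, v) = (4, 3*pi/5): K = 0.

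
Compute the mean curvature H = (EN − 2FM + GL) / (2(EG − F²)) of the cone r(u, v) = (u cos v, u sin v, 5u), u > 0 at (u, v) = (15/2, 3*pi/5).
H = sqrt(26)/78

With E = 26, F = 0, G = u^2, L = 0, M = 0, N = 5*sqrt(26)*u^2/(26*Abs(u)), assemble
  H = (EN − 2FM + GL) / (2(EG − F²)) = 5*sqrt(26)/(52*Abs(u)).
At (u, v) = (15/2, 3*pi/5): H = sqrt(26)/78.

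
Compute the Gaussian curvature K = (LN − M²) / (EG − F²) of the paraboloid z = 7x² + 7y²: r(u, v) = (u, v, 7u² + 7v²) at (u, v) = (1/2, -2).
K = 49/173889

Coefficients of the first fundamental form: E = 196*u^2 + 1, F = 196*u*v, G = 196*v^2 + 1.
Coefficients of the second fundamental form: L = 14/sqrt(196*u^2 + 196*v^2 + 1), M = 0, N = 14/sqrt(196*u^2 + 196*v^2 + 1).
Assemble K = (LN − M²)/(EG − F²) = 196/(38416*u^4 + 76832*u^2*v^2 + 392*u^2 + 38416*v^4 + 392*v^2 + 1). At (u, v) = (1/2, -2): K = 49/173889.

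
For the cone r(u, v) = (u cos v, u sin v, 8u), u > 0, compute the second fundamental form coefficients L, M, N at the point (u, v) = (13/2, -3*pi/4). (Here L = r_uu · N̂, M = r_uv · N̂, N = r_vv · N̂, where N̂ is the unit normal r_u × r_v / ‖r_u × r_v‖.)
L = 0;  M = 0;  N = 4*sqrt(65)/5

Compute the unit normal N̂(u, v) = (-8*sqrt(65)*u*cos(v)/(65*Abs(u)), -8*sqrt(65)*u*sin(v)/(65*Abs(u)), sqrt(65)*u/(65*Abs(u))), and the second partials r_uu, r_uv, r_vv. Take dot products:
  L(u, v) = r_uu · N̂ = 0,
  M(u, v) = r_uv · N̂ = 0,
  N(u, v) = r_vv · N̂ = 8*sqrt(65)*u^2/(65*Abs(u)).
Evaluating at (u, v) = (13/2, -3*pi/4):
  L = 0, M = 0, N = 4*sqrt(65)/5.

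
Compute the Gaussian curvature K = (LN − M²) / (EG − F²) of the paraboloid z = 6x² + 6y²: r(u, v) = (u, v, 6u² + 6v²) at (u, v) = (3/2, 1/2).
K = 144/130321

Coefficients of the first fundamental form: E = 144*u^2 + 1, F = 144*u*v, G = 144*v^2 + 1.
Coefficients of the second fundamental form: L = 12/sqrt(144*u^2 + 144*v^2 + 1), M = 0, N = 12/sqrt(144*u^2 + 144*v^2 + 1).
Assemble K = (LN − M²)/(EG − F²) = 144/(20736*u^4 + 41472*u^2*v^2 + 288*u^2 + 20736*v^4 + 288*v^2 + 1). At (u, v) = (3/2, 1/2): K = 144/130321.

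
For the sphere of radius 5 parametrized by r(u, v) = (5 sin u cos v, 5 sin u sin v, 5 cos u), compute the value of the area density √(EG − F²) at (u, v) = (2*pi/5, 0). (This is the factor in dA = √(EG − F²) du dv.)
√(EG − F²)|_{(2*pi/5, 0)} = 25*sqrt(2*sqrt(5) + 10)/4

E = 25, F = 0, G = 25*sin(u)^2, so EG − F² = 625*sin(u)^2. Taking the positive square root: √(EG − F²) = 25*Abs(sin(u)). At (u, v) = (2*pi/5, 0): 25*sqrt(2*sqrt(5) + 10)/4.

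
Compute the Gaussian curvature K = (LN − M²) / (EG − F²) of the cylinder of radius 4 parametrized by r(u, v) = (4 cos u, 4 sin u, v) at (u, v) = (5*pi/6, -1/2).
K = 0

Coefficients of the first fundamental form: E = 16, F = 0, G = 1.
Coefficients of the second fundamental form: L = -4, M = 0, N = 0.
Assemble K = (LN − M²)/(EG − F²) = 0. At (u, v) = (5*pi/6, -1/2): K = 0.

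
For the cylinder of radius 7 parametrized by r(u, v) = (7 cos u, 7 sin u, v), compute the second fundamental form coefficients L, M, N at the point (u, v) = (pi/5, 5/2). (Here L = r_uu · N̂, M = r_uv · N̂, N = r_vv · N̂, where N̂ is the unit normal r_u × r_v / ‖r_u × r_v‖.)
L = -7;  M = 0;  N = 0

Compute the unit normal N̂(u, v) = (cos(u), sin(u), 0), and the second partials r_uu, r_uv, r_vv. Take dot products:
  L(u, v) = r_uu · N̂ = -7,
  M(u, v) = r_uv · N̂ = 0,
  N(u, v) = r_vv · N̂ = 0.
Evaluating at (u, v) = (pi/5, 5/2):
  L = -7, M = 0, N = 0.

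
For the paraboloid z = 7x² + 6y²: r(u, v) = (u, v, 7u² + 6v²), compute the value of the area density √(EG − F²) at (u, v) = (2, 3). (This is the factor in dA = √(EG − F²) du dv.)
√(EG − F²)|_{(2, 3)} = sqrt(2081)

E = 196*u^2 + 1, F = 168*u*v, G = 144*v^2 + 1, so EG − F² = 196*u^2 + 144*v^2 + 1. Taking the positive square root: √(EG − F²) = sqrt(196*u^2 + 144*v^2 + 1). At (u, v) = (2, 3): sqrt(2081).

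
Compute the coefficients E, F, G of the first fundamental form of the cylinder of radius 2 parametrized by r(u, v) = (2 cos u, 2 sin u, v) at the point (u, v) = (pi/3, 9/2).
E = 4;  F = 0;  G = 1

Partials: r_u = (-2*sin(u), 2*cos(u), 0), r_v = (0, 0, 1). As functions of (u, v):
  E = r_u · r_u = 4,
  F = r_u · r_v = 0,
  G = r_v · r_v = 1.
Evaluating at (u, v) = (pi/3, 9/2): E = 4, F = 0, G = 1.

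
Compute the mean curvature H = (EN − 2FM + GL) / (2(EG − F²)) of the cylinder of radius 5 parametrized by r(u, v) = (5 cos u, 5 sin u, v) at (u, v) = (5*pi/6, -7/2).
H = -1/10

With E = 25, F = 0, G = 1, L = -5, M = 0, N = 0, assemble
  H = (EN − 2FM + GL) / (2(EG − F²)) = -1/10.
At (u, v) = (5*pi/6, -7/2): H = -1/10.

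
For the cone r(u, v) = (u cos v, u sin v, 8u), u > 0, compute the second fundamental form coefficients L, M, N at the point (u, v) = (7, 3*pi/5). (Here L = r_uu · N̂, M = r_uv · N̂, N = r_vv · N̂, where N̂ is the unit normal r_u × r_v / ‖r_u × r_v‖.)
L = 0;  M = 0;  N = 56*sqrt(65)/65

Compute the unit normal N̂(u, v) = (-8*sqrt(65)*u*cos(v)/(65*Abs(u)), -8*sqrt(65)*u*sin(v)/(65*Abs(u)), sqrt(65)*u/(65*Abs(u))), and the second partials r_uu, r_uv, r_vv. Take dot products:
  L(u, v) = r_uu · N̂ = 0,
  M(u, v) = r_uv · N̂ = 0,
  N(u, v) = r_vv · N̂ = 8*sqrt(65)*u^2/(65*Abs(u)).
Evaluating at (u, v) = (7, 3*pi/5):
  L = 0, M = 0, N = 56*sqrt(65)/65.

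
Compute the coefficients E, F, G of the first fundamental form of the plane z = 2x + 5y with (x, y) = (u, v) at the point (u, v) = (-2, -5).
E = 5;  F = 10;  G = 26

Partials: r_u = (1, 0, 2), r_v = (0, 1, 5). As functions of (u, v):
  E = r_u · r_u = 5,
  F = r_u · r_v = 10,
  G = r_v · r_v = 26.
Evaluating at (u, v) = (-2, -5): E = 5, F = 10, G = 26.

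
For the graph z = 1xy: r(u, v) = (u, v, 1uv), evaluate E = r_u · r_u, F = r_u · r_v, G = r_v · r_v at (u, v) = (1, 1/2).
E = 5/4;  F = 1/2;  G = 2

Partials: r_u = (1, 0, v), r_v = (0, 1, u). As functions of (u, v):
  E = r_u · r_u = v^2 + 1,
  F = r_u · r_v = u*v,
  G = r_v · r_v = u^2 + 1.
Evaluating at (u, v) = (1, 1/2): E = 5/4, F = 1/2, G = 2.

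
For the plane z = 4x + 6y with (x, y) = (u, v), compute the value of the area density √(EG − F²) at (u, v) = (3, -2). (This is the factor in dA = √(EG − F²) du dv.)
√(EG − F²)|_{(3, -2)} = sqrt(53)

E = 17, F = 24, G = 37, so EG − F² = 53. Taking the positive square root: √(EG − F²) = sqrt(53). At (u, v) = (3, -2): sqrt(53).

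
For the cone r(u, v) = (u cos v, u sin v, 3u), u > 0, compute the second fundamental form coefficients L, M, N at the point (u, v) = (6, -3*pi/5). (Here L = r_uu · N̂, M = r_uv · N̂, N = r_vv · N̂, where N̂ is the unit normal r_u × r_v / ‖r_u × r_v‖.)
L = 0;  M = 0;  N = 9*sqrt(10)/5

Compute the unit normal N̂(u, v) = (-3*sqrt(10)*u*cos(v)/(10*Abs(u)), -3*sqrt(10)*u*sin(v)/(10*Abs(u)), sqrt(10)*u/(10*Abs(u))), and the second partials r_uu, r_uv, r_vv. Take dot products:
  L(u, v) = r_uu · N̂ = 0,
  M(u, v) = r_uv · N̂ = 0,
  N(u, v) = r_vv · N̂ = 3*sqrt(10)*u^2/(10*Abs(u)).
Evaluating at (u, v) = (6, -3*pi/5):
  L = 0, M = 0, N = 9*sqrt(10)/5.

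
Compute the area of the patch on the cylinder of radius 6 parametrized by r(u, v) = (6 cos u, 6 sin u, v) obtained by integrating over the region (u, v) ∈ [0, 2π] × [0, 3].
Area = 36*pi

Area = ∫∫ √(EG − F²) du dv with √(EG − F²) = 6. Integrating over [0, 2π] × [0, 3] gives 36*pi.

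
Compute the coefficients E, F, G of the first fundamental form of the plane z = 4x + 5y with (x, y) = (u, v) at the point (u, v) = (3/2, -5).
E = 17;  F = 20;  G = 26

Partials: r_u = (1, 0, 4), r_v = (0, 1, 5). As functions of (u, v):
  E = r_u · r_u = 17,
  F = r_u · r_v = 20,
  G = r_v · r_v = 26.
Evaluating at (u, v) = (3/2, -5): E = 17, F = 20, G = 26.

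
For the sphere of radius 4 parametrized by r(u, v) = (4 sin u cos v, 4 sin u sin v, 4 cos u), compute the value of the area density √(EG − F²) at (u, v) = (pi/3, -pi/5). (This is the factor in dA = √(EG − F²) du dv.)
√(EG − F²)|_{(pi/3, -pi/5)} = 8*sqrt(3)

E = 16, F = 0, G = 16*sin(u)^2, so EG − F² = 256*sin(u)^2. Taking the positive square root: √(EG − F²) = 16*Abs(sin(u)). At (u, v) = (pi/3, -pi/5): 8*sqrt(3).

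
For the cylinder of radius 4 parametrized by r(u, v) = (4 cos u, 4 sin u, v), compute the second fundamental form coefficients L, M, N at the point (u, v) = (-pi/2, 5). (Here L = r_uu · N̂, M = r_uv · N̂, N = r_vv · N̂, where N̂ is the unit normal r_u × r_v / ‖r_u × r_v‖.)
L = -4;  M = 0;  N = 0

Compute the unit normal N̂(u, v) = (cos(u), sin(u), 0), and the second partials r_uu, r_uv, r_vv. Take dot products:
  L(u, v) = r_uu · N̂ = -4,
  M(u, v) = r_uv · N̂ = 0,
  N(u, v) = r_vv · N̂ = 0.
Evaluating at (u, v) = (-pi/2, 5):
  L = -4, M = 0, N = 0.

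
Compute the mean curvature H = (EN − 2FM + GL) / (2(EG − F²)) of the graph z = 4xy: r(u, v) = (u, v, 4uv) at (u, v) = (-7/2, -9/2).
H = -1008*sqrt(521)/271441

With E = 16*v^2 + 1, F = 16*u*v, G = 16*u^2 + 1, L = 0, M = 4/sqrt(16*u^2 + 16*v^2 + 1), N = 0, assemble
  H = (EN − 2FM + GL) / (2(EG − F²)) = -64*u*v/(16*u^2 + 16*v^2 + 1)^(3/2).
At (u, v) = (-7/2, -9/2): H = -1008*sqrt(521)/271441.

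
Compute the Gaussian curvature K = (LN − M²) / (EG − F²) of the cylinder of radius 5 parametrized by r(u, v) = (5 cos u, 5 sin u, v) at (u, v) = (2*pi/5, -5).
K = 0

Coefficients of the first fundamental form: E = 25, F = 0, G = 1.
Coefficients of the second fundamental form: L = -5, M = 0, N = 0.
Assemble K = (LN − M²)/(EG − F²) = 0. At (u, v) = (2*pi/5, -5): K = 0.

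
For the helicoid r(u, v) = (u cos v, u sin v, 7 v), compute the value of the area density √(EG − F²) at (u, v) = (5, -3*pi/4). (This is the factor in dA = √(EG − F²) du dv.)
√(EG − F²)|_{(5, -3*pi/4)} = sqrt(74)

E = 1, F = 0, G = u^2 + 49, so EG − F² = u^2 + 49. Taking the positive square root: √(EG − F²) = sqrt(u^2 + 49). At (u, v) = (5, -3*pi/4): sqrt(74).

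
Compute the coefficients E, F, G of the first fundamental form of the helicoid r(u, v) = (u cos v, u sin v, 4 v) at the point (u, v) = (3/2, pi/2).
E = 1;  F = 0;  G = 73/4

Partials: r_u = (cos(v), sin(v), 0), r_v = (-u*sin(v), u*cos(v), 4). As functions of (u, v):
  E = r_u · r_u = 1,
  F = r_u · r_v = 0,
  G = r_v · r_v = u^2 + 16.
Evaluating at (u, v) = (3/2, pi/2): E = 1, F = 0, G = 73/4.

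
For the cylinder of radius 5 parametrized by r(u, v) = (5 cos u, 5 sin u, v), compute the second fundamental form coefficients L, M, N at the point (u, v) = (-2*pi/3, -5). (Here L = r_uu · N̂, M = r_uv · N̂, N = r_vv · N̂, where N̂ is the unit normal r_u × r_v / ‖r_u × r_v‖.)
L = -5;  M = 0;  N = 0

Compute the unit normal N̂(u, v) = (cos(u), sin(u), 0), and the second partials r_uu, r_uv, r_vv. Take dot products:
  L(u, v) = r_uu · N̂ = -5,
  M(u, v) = r_uv · N̂ = 0,
  N(u, v) = r_vv · N̂ = 0.
Evaluating at (u, v) = (-2*pi/3, -5):
  L = -5, M = 0, N = 0.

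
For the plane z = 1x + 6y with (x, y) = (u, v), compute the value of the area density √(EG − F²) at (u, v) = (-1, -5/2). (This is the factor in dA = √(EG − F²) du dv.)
√(EG − F²)|_{(-1, -5/2)} = sqrt(38)

E = 2, F = 6, G = 37, so EG − F² = 38. Taking the positive square root: √(EG − F²) = sqrt(38). At (u, v) = (-1, -5/2): sqrt(38).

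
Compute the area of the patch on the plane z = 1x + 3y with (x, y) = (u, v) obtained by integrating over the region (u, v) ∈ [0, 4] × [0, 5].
Area = 20*sqrt(11)

Area = ∫∫ √(EG − F²) du dv with √(EG − F²) = sqrt(11). Integrating over [0, 4] × [0, 5] gives 20*sqrt(11).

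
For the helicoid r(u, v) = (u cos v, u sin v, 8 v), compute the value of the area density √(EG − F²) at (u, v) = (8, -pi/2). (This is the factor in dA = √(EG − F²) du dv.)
√(EG − F²)|_{(8, -pi/2)} = 8*sqrt(2)

E = 1, F = 0, G = u^2 + 64, so EG − F² = u^2 + 64. Taking the positive square root: √(EG − F²) = sqrt(u^2 + 64). At (u, v) = (8, -pi/2): 8*sqrt(2).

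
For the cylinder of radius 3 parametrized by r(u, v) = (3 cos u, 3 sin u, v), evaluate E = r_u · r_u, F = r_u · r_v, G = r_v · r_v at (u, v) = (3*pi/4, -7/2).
E = 9;  F = 0;  G = 1

Partials: r_u = (-3*sin(u), 3*cos(u), 0), r_v = (0, 0, 1). As functions of (u, v):
  E = r_u · r_u = 9,
  F = r_u · r_v = 0,
  G = r_v · r_v = 1.
Evaluating at (u, v) = (3*pi/4, -7/2): E = 9, F = 0, G = 1.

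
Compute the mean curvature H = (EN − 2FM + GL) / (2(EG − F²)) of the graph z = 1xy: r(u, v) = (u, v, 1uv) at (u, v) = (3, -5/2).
H = 12*sqrt(65)/845

With E = v^2 + 1, F = u*v, G = u^2 + 1, L = 0, M = 1/sqrt(u^2 + v^2 + 1), N = 0, assemble
  H = (EN − 2FM + GL) / (2(EG − F²)) = -u*v/(u^2 + v^2 + 1)^(3/2).
At (u, v) = (3, -5/2): H = 12*sqrt(65)/845.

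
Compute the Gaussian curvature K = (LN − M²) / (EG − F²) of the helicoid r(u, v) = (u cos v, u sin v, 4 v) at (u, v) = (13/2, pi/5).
K = -256/54289

Coefficients of the first fundamental form: E = 1, F = 0, G = u^2 + 16.
Coefficients of the second fundamental form: L = 0, M = -4/sqrt(u^2 + 16), N = 0.
Assemble K = (LN − M²)/(EG − F²) = -16/(u^2 + 16)^2. At (u, v) = (13/2, pi/5): K = -256/54289.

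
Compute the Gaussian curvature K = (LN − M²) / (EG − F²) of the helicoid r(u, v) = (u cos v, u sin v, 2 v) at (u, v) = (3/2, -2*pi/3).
K = -64/625

Coefficients of the first fundamental form: E = 1, F = 0, G = u^2 + 4.
Coefficients of the second fundamental form: L = 0, M = -2/sqrt(u^2 + 4), N = 0.
Assemble K = (LN − M²)/(EG − F²) = -4/(u^2 + 4)^2. At (u, v) = (3/2, -2*pi/3): K = -64/625.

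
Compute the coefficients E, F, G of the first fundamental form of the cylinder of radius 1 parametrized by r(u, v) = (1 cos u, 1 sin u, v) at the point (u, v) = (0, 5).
E = 1;  F = 0;  G = 1

Partials: r_u = (-sin(u), cos(u), 0), r_v = (0, 0, 1). As functions of (u, v):
  E = r_u · r_u = 1,
  F = r_u · r_v = 0,
  G = r_v · r_v = 1.
Evaluating at (u, v) = (0, 5): E = 1, F = 0, G = 1.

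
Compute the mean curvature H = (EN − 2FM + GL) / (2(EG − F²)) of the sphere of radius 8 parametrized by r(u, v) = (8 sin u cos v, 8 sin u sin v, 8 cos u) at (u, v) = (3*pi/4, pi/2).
H = -1/8

With E = 64, F = 0, G = 64*sin(u)^2, L = -8*sin(u)/Abs(sin(u)), M = 0, N = -8*sin(u)^3/Abs(sin(u)), assemble
  H = (EN − 2FM + GL) / (2(EG − F²)) = -sin(u)/(8*Abs(sin(u))).
At (u, v) = (3*pi/4, pi/2): H = -1/8.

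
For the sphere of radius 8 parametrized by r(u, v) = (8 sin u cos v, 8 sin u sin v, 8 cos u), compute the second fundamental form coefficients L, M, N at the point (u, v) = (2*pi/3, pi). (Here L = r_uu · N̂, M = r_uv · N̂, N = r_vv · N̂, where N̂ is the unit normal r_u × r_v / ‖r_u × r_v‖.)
L = -8;  M = 0;  N = -6

Compute the unit normal N̂(u, v) = (sin(u)^2*cos(v)/Abs(sin(u)), sin(u)^2*sin(v)/Abs(sin(u)), sin(2*u)/(2*Abs(sin(u)))), and the second partials r_uu, r_uv, r_vv. Take dot products:
  L(u, v) = r_uu · N̂ = -8*sin(u)/Abs(sin(u)),
  M(u, v) = r_uv · N̂ = 0,
  N(u, v) = r_vv · N̂ = -8*sin(u)^3/Abs(sin(u)).
Evaluating at (u, v) = (2*pi/3, pi):
  L = -8, M = 0, N = -6.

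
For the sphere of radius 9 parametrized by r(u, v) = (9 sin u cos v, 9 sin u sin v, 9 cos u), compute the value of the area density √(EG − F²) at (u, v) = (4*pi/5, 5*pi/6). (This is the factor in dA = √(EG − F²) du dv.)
√(EG − F²)|_{(4*pi/5, 5*pi/6)} = 81*sqrt(10 - 2*sqrt(5))/4

E = 81, F = 0, G = 81*sin(u)^2, so EG − F² = 6561*sin(u)^2. Taking the positive square root: √(EG − F²) = 81*Abs(sin(u)). At (u, v) = (4*pi/5, 5*pi/6): 81*sqrt(10 - 2*sqrt(5))/4.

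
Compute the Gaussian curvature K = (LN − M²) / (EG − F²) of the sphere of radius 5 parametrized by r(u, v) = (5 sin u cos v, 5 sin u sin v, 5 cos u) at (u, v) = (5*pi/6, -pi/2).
K = 1/25

Coefficients of the first fundamental form: E = 25, F = 0, G = 25*sin(u)^2.
Coefficients of the second fundamental form: L = -5*sin(u)/Abs(sin(u)), M = 0, N = -5*sin(u)^3/Abs(sin(u)).
Assemble K = (LN − M²)/(EG − F²) = 1/25. At (u, v) = (5*pi/6, -pi/2): K = 1/25.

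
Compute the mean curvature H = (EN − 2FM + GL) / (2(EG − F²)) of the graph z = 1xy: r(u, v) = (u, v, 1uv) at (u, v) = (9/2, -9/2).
H = 81*sqrt(166)/13778

With E = v^2 + 1, F = u*v, G = u^2 + 1, L = 0, M = 1/sqrt(u^2 + v^2 + 1), N = 0, assemble
  H = (EN − 2FM + GL) / (2(EG − F²)) = -u*v/(u^2 + v^2 + 1)^(3/2).
At (u, v) = (9/2, -9/2): H = 81*sqrt(166)/13778.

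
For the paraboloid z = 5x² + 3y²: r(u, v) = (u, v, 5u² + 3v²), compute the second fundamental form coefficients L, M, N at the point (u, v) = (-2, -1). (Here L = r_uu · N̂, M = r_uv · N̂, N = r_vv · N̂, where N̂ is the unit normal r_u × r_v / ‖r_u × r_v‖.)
L = 10*sqrt(437)/437;  M = 0;  N = 6*sqrt(437)/437

Compute the unit normal N̂(u, v) = (-10*u/sqrt(100*u^2 + 36*v^2 + 1), -6*v/sqrt(100*u^2 + 36*v^2 + 1), 1/sqrt(100*u^2 + 36*v^2 + 1)), and the second partials r_uu, r_uv, r_vv. Take dot products:
  L(u, v) = r_uu · N̂ = 10/sqrt(100*u^2 + 36*v^2 + 1),
  M(u, v) = r_uv · N̂ = 0,
  N(u, v) = r_vv · N̂ = 6/sqrt(100*u^2 + 36*v^2 + 1).
Evaluating at (u, v) = (-2, -1):
  L = 10*sqrt(437)/437, M = 0, N = 6*sqrt(437)/437.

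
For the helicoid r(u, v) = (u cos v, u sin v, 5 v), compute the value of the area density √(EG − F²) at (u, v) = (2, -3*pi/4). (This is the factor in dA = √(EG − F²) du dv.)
√(EG − F²)|_{(2, -3*pi/4)} = sqrt(29)

E = 1, F = 0, G = u^2 + 25, so EG − F² = u^2 + 25. Taking the positive square root: √(EG − F²) = sqrt(u^2 + 25). At (u, v) = (2, -3*pi/4): sqrt(29).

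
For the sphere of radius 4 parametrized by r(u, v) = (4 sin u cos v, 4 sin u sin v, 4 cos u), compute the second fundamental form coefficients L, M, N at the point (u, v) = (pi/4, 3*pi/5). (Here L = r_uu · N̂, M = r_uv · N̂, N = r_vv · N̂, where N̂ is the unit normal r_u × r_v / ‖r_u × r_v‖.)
L = -4;  M = 0;  N = -2

Compute the unit normal N̂(u, v) = (sin(u)^2*cos(v)/Abs(sin(u)), sin(u)^2*sin(v)/Abs(sin(u)), sin(2*u)/(2*Abs(sin(u)))), and the second partials r_uu, r_uv, r_vv. Take dot products:
  L(u, v) = r_uu · N̂ = -4*sin(u)/Abs(sin(u)),
  M(u, v) = r_uv · N̂ = 0,
  N(u, v) = r_vv · N̂ = -4*sin(u)^3/Abs(sin(u)).
Evaluating at (u, v) = (pi/4, 3*pi/5):
  L = -4, M = 0, N = -2.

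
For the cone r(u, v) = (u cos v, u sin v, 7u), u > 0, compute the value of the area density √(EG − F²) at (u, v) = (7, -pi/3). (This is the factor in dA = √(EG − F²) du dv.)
√(EG − F²)|_{(7, -pi/3)} = 35*sqrt(2)

E = 50, F = 0, G = u^2, so EG − F² = 50*u^2. Taking the positive square root: √(EG − F²) = 5*sqrt(2)*Abs(u). At (u, v) = (7, -pi/3): 35*sqrt(2).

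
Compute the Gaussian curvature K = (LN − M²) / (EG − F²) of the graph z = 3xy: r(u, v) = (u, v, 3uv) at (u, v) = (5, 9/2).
K = -144/2666689

Coefficients of the first fundamental form: E = 9*v^2 + 1, F = 9*u*v, G = 9*u^2 + 1.
Coefficients of the second fundamental form: L = 0, M = 3/sqrt(9*u^2 + 9*v^2 + 1), N = 0.
Assemble K = (LN − M²)/(EG − F²) = -9/(81*u^4 + 162*u^2*v^2 + 18*u^2 + 81*v^4 + 18*v^2 + 1). At (u, v) = (5, 9/2): K = -144/2666689.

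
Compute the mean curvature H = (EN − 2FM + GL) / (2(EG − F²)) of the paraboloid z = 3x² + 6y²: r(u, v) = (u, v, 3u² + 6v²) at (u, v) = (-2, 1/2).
H = 981*sqrt(181)/32761

With E = 36*u^2 + 1, F = 72*u*v, G = 144*v^2 + 1, L = 6/sqrt(36*u^2 + 144*v^2 + 1), M = 0, N = 12/sqrt(36*u^2 + 144*v^2 + 1), assemble
  H = (EN − 2FM + GL) / (2(EG − F²)) = 9*(24*u^2 + 48*v^2 + 1)/(36*u^2 + 144*v^2 + 1)^(3/2).
At (u, v) = (-2, 1/2): H = 981*sqrt(181)/32761.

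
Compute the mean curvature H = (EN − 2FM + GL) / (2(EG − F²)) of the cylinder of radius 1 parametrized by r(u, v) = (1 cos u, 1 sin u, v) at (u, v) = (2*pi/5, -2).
H = -1/2

With E = 1, F = 0, G = 1, L = -1, M = 0, N = 0, assemble
  H = (EN − 2FM + GL) / (2(EG − F²)) = -1/2.
At (u, v) = (2*pi/5, -2): H = -1/2.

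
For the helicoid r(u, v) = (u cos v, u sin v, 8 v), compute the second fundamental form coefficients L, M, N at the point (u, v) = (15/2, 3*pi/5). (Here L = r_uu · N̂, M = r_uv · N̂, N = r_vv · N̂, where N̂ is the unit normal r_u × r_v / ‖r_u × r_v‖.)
L = 0;  M = -16*sqrt(481)/481;  N = 0

Compute the unit normal N̂(u, v) = (8*sin(v)/sqrt(u^2 + 64), -8*cos(v)/sqrt(u^2 + 64), u/sqrt(u^2 + 64)), and the second partials r_uu, r_uv, r_vv. Take dot products:
  L(u, v) = r_uu · N̂ = 0,
  M(u, v) = r_uv · N̂ = -8/sqrt(u^2 + 64),
  N(u, v) = r_vv · N̂ = 0.
Evaluating at (u, v) = (15/2, 3*pi/5):
  L = 0, M = -16*sqrt(481)/481, N = 0.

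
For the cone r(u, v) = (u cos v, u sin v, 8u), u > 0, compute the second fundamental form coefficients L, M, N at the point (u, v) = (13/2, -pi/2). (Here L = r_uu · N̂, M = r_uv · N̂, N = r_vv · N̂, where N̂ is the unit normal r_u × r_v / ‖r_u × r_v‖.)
L = 0;  M = 0;  N = 4*sqrt(65)/5

Compute the unit normal N̂(u, v) = (-8*sqrt(65)*u*cos(v)/(65*Abs(u)), -8*sqrt(65)*u*sin(v)/(65*Abs(u)), sqrt(65)*u/(65*Abs(u))), and the second partials r_uu, r_uv, r_vv. Take dot products:
  L(u, v) = r_uu · N̂ = 0,
  M(u, v) = r_uv · N̂ = 0,
  N(u, v) = r_vv · N̂ = 8*sqrt(65)*u^2/(65*Abs(u)).
Evaluating at (u, v) = (13/2, -pi/2):
  L = 0, M = 0, N = 4*sqrt(65)/5.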